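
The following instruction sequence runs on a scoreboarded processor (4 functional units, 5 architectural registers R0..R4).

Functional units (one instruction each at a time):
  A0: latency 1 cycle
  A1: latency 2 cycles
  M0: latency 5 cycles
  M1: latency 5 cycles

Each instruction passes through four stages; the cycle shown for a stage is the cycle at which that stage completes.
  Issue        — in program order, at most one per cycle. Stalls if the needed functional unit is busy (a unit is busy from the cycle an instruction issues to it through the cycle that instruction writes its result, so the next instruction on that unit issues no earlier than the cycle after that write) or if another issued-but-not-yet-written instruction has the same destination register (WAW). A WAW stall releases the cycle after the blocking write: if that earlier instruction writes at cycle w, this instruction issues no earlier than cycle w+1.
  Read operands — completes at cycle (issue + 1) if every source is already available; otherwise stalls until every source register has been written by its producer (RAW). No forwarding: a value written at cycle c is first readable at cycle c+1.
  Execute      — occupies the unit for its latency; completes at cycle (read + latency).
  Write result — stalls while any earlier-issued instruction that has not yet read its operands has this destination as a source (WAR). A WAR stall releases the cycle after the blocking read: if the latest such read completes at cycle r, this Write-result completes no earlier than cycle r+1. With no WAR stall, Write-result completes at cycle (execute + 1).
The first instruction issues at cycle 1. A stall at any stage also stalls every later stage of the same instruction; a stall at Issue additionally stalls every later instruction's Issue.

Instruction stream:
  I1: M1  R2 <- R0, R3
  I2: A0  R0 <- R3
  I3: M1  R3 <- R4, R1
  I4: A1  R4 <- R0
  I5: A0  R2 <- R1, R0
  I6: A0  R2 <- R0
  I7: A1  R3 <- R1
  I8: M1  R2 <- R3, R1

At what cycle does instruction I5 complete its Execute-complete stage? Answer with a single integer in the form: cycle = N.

cycle = 13

  I1 | 1 | 2 | 7 | 8
  I2 | 2 | 3 | 4 | 5
  I3 | 9 | 10 | 15 | 16   struct: M1 busy until I1 writes@8
  I4 | 10 | 11 | 13 | 14
  I5 | 11 | 12 | 13 | 14
  I6 | 15 | 16 | 17 | 18   struct: A0 busy until I5 writes@14
  I7 | 17 | 18 | 20 | 21   WAW R3: wait I3 write@16
  I8 | 19 | 22 | 27 | 28   WAW R2: wait I6 write@18 · RAW R3: wait I7 write@21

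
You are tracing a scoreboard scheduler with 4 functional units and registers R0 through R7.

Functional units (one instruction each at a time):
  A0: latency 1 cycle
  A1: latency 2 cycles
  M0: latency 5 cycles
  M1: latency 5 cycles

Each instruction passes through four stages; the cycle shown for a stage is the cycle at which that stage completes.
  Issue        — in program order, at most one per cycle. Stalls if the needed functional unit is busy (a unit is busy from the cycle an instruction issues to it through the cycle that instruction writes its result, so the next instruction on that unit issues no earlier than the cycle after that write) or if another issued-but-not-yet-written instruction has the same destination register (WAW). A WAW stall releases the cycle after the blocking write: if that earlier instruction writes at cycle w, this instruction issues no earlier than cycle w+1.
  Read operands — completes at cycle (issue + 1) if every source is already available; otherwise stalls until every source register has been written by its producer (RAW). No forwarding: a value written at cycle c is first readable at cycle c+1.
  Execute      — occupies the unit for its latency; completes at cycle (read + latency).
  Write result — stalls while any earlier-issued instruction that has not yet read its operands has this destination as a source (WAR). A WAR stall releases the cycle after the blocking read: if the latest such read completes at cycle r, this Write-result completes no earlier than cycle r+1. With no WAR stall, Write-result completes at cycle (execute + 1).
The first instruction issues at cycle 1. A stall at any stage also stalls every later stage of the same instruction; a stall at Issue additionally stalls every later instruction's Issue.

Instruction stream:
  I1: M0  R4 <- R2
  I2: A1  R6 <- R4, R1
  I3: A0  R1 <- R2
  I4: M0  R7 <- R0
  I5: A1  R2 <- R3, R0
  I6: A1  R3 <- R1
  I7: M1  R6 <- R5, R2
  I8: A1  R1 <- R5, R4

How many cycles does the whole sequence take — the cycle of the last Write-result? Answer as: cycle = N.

cycle = 27

t=1  issue I1 (M0)
t=2  I1 read-ops · issue I2 (A1)
t=3  issue I3 (A0)
t=4  I3 read-ops
t=5  I3 finished on A0
t=7  I1 finished on M0
t=8  I1→R4
t=9  I2 read-ops · issue I4 (M0)
t=10  I3→R1 · I4 read-ops
t=11  I2 finished on A1
t=12  I2→R6
t=13  issue I5 (A1)
t=14  I5 read-ops
t=15  I4 finished on M0
t=16  I4→R7 · I5 finished on A1
t=17  I5→R2
t=18  issue I6 (A1)
t=19  I6 read-ops · issue I7 (M1)
t=20  I7 read-ops
t=21  I6 finished on A1
t=22  I6→R3
t=23  issue I8 (A1)
t=24  I8 read-ops
t=25  I7 finished on M1
t=26  I7→R6 · I8 finished on A1
t=27  I8→R1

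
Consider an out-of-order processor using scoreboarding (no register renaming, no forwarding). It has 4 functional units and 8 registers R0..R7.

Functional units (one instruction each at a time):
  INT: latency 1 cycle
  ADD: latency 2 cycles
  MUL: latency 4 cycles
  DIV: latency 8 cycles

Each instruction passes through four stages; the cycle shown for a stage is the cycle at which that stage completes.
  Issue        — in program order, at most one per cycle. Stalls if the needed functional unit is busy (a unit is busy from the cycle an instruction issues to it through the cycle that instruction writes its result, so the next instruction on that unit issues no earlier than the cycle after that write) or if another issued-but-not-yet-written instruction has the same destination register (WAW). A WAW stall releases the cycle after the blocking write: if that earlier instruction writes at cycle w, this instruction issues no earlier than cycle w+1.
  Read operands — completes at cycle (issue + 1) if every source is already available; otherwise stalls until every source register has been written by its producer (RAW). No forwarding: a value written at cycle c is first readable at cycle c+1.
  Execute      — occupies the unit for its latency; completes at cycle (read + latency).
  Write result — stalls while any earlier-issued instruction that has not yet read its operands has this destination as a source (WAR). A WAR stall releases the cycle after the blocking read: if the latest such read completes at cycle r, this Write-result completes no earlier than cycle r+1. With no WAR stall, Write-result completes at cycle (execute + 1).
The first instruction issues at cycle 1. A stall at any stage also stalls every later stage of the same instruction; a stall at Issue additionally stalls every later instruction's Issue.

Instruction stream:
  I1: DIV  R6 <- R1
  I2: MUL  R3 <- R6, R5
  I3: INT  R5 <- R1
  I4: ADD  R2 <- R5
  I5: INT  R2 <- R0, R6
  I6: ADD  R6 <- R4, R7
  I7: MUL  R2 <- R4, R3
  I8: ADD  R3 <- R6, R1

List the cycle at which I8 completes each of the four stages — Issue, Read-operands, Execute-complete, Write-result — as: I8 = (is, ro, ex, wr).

I8 = (24, 25, 27, 28)

I1  is:1  ro:2  ex:10  wr:11
I2  is:2  ro:12  ex:16  wr:17  — RAW R6: wait I1 write@11
I3  is:3  ro:4  ex:5  wr:13  — WAR R5: wait I2 read@12
I4  is:4  ro:14  ex:16  wr:17  — RAW R5: wait I3 write@13
I5  is:18  ro:19  ex:20  wr:21  — WAW R2: wait I4 write@17
I6  is:19  ro:20  ex:22  wr:23
I7  is:22  ro:23  ex:27  wr:28  — WAW R2: wait I5 write@21
I8  is:24  ro:25  ex:27  wr:28  — struct: ADD busy until I6 writes@23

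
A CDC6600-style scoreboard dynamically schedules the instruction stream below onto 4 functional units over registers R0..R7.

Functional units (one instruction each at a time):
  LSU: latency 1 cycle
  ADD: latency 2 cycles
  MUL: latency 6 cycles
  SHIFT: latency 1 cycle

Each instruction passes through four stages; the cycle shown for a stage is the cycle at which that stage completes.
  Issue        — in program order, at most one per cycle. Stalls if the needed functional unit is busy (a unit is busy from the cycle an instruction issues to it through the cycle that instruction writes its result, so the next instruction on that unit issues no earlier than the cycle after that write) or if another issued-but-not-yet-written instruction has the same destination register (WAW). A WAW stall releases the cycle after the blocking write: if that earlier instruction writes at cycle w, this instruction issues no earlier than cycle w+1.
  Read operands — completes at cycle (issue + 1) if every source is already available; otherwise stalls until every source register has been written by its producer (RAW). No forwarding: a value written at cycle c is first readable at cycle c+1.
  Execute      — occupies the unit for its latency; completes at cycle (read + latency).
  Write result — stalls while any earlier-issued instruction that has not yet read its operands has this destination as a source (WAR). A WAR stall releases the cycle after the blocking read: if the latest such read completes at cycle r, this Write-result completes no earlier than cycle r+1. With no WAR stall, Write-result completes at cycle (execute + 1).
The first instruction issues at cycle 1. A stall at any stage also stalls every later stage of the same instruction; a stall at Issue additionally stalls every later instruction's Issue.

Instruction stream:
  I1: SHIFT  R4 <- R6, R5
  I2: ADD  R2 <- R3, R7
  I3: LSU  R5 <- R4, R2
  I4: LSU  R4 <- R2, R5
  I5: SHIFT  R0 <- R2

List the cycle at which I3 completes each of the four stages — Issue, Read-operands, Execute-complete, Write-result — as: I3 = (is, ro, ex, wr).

1) issue 1, read 2, done 3, write 4
2) issue 2, read 3, done 5, write 6
3) issue 3, read 7, done 8, write 9  <RAW R2: wait I2 write@6>
4) issue 10, read 11, done 12, write 13  <struct: LSU busy until I3 writes@9>
5) issue 11, read 12, done 13, write 14

I3 = (3, 7, 8, 9)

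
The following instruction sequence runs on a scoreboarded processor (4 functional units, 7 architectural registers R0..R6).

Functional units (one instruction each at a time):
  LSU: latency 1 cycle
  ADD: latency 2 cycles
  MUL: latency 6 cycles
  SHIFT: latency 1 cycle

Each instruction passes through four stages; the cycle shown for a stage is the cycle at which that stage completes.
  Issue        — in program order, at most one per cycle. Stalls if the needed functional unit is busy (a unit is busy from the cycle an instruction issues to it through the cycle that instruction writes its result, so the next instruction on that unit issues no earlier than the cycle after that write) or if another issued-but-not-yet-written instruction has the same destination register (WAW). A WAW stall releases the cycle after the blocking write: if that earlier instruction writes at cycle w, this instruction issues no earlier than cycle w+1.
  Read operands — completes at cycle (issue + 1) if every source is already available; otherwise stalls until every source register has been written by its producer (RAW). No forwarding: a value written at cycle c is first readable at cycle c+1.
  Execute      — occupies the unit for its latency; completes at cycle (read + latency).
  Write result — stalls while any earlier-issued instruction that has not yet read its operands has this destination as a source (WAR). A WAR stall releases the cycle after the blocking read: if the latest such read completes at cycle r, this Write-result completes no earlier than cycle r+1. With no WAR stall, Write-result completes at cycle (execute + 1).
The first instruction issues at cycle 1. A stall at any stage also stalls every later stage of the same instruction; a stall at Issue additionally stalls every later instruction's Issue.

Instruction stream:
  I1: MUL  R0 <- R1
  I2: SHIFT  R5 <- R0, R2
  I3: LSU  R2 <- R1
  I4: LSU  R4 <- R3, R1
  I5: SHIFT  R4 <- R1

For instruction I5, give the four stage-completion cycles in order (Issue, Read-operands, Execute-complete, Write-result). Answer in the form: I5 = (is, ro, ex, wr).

I5 = (16, 17, 18, 19)

I1: IS=1 RO=2 EX=8 WR=9
I2: IS=2 RO=10 EX=11 WR=12  [RAW R0: wait I1 write@9]
I3: IS=3 RO=4 EX=5 WR=11  [WAR R2: wait I2 read@10]
I4: IS=12 RO=13 EX=14 WR=15  [struct: LSU busy until I3 writes@11]
I5: IS=16 RO=17 EX=18 WR=19  [WAW R4: wait I4 write@15]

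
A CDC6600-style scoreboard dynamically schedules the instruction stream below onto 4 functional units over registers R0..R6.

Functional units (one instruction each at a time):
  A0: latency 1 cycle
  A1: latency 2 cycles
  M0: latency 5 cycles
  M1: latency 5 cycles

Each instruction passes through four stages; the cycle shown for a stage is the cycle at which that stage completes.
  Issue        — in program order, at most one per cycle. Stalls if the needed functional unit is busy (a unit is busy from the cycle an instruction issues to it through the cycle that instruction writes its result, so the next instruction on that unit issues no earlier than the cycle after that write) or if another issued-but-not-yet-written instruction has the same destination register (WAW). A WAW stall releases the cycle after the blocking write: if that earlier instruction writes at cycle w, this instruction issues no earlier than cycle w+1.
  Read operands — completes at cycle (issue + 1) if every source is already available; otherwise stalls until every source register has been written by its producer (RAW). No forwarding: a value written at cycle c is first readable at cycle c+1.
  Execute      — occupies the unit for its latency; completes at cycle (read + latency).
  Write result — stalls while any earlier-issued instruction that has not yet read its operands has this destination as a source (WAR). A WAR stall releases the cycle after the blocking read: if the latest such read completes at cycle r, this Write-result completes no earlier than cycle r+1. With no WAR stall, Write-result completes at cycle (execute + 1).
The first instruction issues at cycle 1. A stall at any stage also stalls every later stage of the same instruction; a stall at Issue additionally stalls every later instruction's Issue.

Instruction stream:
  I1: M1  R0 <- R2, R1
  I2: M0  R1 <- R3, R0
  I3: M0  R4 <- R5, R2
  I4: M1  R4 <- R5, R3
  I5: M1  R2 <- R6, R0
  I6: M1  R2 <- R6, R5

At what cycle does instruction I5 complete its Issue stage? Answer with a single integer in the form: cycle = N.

I1 -> (1, 2, 7, 8)
I2 -> (2, 9, 14, 15)  // RAW R0: wait I1 write@8
I3 -> (16, 17, 22, 23)  // struct: M0 busy until I2 writes@15
I4 -> (24, 25, 30, 31)  // WAW R4: wait I3 write@23
I5 -> (32, 33, 38, 39)  // struct: M1 busy until I4 writes@31
I6 -> (40, 41, 46, 47)  // struct: M1 busy until I5 writes@39

cycle = 32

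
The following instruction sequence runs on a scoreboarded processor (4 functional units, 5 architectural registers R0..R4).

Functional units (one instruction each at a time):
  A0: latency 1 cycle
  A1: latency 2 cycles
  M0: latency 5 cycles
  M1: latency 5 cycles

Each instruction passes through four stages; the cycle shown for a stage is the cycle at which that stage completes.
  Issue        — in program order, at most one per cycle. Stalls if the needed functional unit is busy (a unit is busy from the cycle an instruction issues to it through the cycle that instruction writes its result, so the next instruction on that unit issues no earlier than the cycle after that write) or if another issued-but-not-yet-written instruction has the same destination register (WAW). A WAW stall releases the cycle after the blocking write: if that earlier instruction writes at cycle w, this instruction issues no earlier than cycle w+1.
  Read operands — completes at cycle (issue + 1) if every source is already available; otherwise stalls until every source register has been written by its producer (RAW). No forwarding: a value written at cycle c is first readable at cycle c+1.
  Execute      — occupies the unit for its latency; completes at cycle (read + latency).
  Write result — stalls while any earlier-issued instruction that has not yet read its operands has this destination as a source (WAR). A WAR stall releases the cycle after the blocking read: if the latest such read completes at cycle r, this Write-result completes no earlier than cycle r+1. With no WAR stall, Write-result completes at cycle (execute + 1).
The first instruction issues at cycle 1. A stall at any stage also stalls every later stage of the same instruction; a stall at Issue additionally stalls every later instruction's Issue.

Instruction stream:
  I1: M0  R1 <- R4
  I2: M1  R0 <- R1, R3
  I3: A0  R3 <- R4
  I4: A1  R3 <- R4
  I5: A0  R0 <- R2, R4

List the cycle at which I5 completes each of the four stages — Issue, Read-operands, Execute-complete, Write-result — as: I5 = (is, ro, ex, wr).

[1] I1 issues→M0
[2] I1 reads · I2 issues→M1
[3] I3 issues→A0
[4] I3 reads
[5] I3 exec-done
[7] I1 exec-done
[8] I1 writes R1
[9] I2 reads
[10] I3 writes R3
[11] I4 issues→A1
[12] I4 reads
[14] I2 exec-done · I4 exec-done
[15] I2 writes R0 · I4 writes R3
[16] I5 issues→A0
[17] I5 reads
[18] I5 exec-done
[19] I5 writes R0

I5 = (16, 17, 18, 19)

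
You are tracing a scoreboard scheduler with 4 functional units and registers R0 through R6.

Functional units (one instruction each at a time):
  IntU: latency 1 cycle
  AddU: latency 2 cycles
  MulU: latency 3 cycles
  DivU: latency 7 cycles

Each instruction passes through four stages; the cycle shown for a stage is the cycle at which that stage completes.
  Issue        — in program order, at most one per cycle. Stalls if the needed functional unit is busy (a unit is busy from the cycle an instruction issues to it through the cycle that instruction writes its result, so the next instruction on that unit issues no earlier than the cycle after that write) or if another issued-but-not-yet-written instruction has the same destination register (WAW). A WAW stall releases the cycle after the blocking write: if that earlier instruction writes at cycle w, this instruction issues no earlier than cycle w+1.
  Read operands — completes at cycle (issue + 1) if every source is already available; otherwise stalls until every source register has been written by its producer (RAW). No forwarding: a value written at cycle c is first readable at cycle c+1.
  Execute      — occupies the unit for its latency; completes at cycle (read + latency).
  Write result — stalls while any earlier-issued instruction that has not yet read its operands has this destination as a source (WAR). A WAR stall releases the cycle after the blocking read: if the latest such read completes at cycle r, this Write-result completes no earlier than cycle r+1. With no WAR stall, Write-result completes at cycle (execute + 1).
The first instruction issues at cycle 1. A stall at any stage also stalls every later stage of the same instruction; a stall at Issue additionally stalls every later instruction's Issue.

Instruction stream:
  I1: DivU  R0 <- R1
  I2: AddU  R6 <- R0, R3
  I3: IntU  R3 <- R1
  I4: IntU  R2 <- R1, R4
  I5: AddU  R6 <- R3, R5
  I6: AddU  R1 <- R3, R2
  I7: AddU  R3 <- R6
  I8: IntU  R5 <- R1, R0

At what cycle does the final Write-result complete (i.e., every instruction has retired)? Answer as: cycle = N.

[1] I1→DivU
[2] I1 RO | I2→AddU
[3] I3→IntU
[4] I3 RO
[5] I3 EX
[9] I1 EX
[10] I1 WR R0
[11] I2 RO
[12] I3 WR R3
[13] I2 EX | I4→IntU
[14] I2 WR R6 | I4 RO
[15] I4 EX | I5→AddU
[16] I4 WR R2 | I5 RO
[18] I5 EX
[19] I5 WR R6
[20] I6→AddU
[21] I6 RO
[23] I6 EX
[24] I6 WR R1
[25] I7→AddU
[26] I7 RO | I8→IntU
[27] I8 RO
[28] I7 EX | I8 EX
[29] I7 WR R3 | I8 WR R5

cycle = 29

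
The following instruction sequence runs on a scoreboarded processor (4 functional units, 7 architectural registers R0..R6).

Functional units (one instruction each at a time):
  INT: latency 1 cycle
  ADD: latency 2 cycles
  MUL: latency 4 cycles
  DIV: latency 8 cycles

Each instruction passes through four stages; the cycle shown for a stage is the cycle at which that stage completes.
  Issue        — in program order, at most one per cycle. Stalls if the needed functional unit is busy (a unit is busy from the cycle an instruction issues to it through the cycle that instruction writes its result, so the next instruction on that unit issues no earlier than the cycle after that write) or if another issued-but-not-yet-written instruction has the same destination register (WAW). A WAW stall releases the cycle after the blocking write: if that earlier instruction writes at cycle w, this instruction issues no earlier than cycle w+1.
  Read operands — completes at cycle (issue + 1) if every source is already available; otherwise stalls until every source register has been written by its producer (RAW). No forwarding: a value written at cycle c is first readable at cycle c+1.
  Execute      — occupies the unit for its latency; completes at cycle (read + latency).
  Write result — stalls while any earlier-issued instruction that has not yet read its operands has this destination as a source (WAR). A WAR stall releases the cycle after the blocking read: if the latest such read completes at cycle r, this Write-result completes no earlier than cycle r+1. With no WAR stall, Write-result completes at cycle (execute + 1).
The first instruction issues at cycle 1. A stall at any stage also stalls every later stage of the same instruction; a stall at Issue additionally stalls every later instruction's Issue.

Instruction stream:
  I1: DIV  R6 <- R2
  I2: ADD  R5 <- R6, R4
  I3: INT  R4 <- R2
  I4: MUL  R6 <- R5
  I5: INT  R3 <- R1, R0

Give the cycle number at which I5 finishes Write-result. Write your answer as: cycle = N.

I1: IS=1 RO=2 EX=10 WR=11
I2: IS=2 RO=12 EX=14 WR=15  [RAW R6: wait I1 write@11]
I3: IS=3 RO=4 EX=5 WR=13  [WAR R4: wait I2 read@12]
I4: IS=12 RO=16 EX=20 WR=21  [WAW R6: wait I1 write@11; RAW R5: wait I2 write@15]
I5: IS=14 RO=15 EX=16 WR=17  [struct: INT busy until I3 writes@13]

cycle = 17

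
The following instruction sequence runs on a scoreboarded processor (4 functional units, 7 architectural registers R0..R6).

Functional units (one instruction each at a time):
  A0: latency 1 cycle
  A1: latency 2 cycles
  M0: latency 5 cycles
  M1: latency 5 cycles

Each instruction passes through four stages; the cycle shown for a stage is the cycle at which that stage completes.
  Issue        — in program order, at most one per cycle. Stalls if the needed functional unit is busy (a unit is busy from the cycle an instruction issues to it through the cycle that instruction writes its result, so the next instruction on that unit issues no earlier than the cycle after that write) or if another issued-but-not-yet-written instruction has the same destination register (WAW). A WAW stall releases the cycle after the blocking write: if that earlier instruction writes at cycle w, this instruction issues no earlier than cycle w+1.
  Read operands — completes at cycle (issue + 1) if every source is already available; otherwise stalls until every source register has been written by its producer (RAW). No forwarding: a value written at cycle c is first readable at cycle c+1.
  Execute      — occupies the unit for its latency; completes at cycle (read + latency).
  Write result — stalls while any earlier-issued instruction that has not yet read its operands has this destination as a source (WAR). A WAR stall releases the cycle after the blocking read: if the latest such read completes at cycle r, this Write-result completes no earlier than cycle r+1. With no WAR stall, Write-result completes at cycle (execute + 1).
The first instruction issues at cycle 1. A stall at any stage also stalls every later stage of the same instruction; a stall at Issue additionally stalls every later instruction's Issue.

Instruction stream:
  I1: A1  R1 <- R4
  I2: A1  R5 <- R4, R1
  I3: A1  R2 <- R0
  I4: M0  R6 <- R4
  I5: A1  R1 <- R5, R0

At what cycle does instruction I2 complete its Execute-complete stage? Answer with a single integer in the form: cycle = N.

I1: IS=1 RO=2 EX=4 WR=5
I2: IS=6 RO=7 EX=9 WR=10  [struct: A1 busy until I1 writes@5]
I3: IS=11 RO=12 EX=14 WR=15  [struct: A1 busy until I2 writes@10]
I4: IS=12 RO=13 EX=18 WR=19
I5: IS=16 RO=17 EX=19 WR=20  [struct: A1 busy until I3 writes@15]

cycle = 9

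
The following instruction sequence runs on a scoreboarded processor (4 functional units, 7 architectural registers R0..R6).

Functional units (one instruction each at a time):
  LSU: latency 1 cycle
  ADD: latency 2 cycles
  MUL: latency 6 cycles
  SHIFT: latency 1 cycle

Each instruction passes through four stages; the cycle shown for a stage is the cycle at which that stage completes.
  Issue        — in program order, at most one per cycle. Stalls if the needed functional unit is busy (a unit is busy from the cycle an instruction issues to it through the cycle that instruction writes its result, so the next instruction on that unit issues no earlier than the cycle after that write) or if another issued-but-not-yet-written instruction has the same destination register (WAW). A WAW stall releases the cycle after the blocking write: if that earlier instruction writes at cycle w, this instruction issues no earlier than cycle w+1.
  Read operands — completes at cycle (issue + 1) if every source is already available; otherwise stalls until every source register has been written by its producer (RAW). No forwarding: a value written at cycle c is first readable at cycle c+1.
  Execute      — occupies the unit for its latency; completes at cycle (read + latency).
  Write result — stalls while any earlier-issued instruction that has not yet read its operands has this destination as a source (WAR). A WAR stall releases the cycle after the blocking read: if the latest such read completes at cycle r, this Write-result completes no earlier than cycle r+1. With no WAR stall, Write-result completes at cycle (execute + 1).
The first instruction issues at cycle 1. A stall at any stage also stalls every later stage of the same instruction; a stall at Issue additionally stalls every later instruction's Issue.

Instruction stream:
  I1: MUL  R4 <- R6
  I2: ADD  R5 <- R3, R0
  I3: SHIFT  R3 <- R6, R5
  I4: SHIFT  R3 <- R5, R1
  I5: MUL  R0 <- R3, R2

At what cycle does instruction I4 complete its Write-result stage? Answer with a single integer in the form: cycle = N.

[1] I1→MUL
[2] I1 RO; I2→ADD
[3] I2 RO; I3→SHIFT
[5] I2 EX
[6] I2 WR R5
[7] I3 RO
[8] I1 EX; I3 EX
[9] I1 WR R4; I3 WR R3
[10] I4→SHIFT
[11] I4 RO; I5→MUL
[12] I4 EX
[13] I4 WR R3
[14] I5 RO
[20] I5 EX
[21] I5 WR R0

cycle = 13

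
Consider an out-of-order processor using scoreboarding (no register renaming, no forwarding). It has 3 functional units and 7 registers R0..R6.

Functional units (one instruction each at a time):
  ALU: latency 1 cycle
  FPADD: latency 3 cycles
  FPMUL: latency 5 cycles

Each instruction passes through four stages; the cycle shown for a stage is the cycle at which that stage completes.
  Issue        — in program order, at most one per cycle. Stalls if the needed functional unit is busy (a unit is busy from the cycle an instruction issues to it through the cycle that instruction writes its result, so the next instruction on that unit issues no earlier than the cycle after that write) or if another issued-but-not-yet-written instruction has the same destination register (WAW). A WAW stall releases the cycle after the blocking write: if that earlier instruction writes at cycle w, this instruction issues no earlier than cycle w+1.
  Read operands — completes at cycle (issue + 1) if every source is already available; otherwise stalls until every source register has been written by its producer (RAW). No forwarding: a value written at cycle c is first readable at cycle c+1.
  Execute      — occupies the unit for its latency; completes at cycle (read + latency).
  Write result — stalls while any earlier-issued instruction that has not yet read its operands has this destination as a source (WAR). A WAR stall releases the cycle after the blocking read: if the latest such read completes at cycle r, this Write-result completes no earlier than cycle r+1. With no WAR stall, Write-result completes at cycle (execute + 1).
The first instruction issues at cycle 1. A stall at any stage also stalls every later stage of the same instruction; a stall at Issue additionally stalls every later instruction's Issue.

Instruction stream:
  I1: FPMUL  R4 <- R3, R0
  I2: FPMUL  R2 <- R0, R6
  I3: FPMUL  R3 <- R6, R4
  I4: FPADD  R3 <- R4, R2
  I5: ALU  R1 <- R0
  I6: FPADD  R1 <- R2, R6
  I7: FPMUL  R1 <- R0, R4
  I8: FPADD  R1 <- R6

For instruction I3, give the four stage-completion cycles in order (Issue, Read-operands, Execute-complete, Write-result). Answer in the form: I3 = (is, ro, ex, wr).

I1: IS=1 RO=2 EX=7 WR=8
I2: IS=9 RO=10 EX=15 WR=16  [struct: FPMUL busy until I1 writes@8]
I3: IS=17 RO=18 EX=23 WR=24  [struct: FPMUL busy until I2 writes@16]
I4: IS=25 RO=26 EX=29 WR=30  [WAW R3: wait I3 write@24]
I5: IS=26 RO=27 EX=28 WR=29
I6: IS=31 RO=32 EX=35 WR=36  [struct: FPADD busy until I4 writes@30]
I7: IS=37 RO=38 EX=43 WR=44  [WAW R1: wait I6 write@36]
I8: IS=45 RO=46 EX=49 WR=50  [WAW R1: wait I7 write@44]

I3 = (17, 18, 23, 24)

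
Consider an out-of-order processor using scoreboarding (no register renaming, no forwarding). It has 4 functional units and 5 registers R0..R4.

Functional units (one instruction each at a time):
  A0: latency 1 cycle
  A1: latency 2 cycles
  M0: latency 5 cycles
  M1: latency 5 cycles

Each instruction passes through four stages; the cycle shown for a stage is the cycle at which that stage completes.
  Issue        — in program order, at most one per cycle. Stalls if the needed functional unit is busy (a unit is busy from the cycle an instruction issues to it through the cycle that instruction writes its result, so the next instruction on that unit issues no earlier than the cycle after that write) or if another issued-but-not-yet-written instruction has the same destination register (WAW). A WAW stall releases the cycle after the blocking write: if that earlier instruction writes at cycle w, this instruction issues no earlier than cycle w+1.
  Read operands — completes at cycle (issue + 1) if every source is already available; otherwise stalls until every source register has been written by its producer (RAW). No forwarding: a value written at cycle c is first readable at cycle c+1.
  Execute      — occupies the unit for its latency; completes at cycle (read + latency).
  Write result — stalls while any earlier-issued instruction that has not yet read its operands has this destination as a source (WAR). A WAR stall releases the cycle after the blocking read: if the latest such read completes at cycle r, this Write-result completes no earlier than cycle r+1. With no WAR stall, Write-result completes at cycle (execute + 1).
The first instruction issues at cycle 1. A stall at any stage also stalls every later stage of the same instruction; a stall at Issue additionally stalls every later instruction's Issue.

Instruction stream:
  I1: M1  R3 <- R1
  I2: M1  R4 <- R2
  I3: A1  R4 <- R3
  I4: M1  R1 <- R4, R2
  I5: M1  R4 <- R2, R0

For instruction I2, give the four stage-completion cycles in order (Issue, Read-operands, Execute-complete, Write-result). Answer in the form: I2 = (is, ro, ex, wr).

I2 = (9, 10, 15, 16)

cycle 1: I1→M1
cycle 2: I1 RO
cycle 7: I1 EX
cycle 8: I1 WR R3
cycle 9: I2→M1
cycle 10: I2 RO
cycle 15: I2 EX
cycle 16: I2 WR R4
cycle 17: I3→A1
cycle 18: I3 RO; I4→M1
cycle 20: I3 EX
cycle 21: I3 WR R4
cycle 22: I4 RO
cycle 27: I4 EX
cycle 28: I4 WR R1
cycle 29: I5→M1
cycle 30: I5 RO
cycle 35: I5 EX
cycle 36: I5 WR R4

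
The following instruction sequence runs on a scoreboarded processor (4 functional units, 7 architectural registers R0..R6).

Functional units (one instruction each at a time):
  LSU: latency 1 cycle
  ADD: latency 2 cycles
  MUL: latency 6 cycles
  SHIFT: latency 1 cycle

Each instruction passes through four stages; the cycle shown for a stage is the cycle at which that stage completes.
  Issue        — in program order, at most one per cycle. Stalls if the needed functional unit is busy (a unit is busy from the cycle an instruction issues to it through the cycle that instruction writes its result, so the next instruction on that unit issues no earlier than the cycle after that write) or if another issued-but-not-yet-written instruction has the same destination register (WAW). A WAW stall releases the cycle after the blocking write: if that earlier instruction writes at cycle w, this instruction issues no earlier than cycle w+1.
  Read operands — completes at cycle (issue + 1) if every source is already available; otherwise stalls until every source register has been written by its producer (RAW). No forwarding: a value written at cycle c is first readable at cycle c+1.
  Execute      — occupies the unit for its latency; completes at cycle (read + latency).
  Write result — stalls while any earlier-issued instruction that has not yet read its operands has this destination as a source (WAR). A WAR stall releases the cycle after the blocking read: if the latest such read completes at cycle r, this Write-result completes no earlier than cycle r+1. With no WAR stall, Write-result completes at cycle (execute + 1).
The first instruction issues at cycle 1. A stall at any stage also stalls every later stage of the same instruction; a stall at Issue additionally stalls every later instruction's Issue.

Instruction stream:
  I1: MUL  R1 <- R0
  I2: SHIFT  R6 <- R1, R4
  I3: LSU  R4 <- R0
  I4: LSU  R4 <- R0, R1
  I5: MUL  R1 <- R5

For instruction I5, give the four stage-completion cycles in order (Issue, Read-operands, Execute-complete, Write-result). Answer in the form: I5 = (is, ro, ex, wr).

I1  is:1  ro:2  ex:8  wr:9
I2  is:2  ro:10  ex:11  wr:12  — RAW R1: wait I1 write@9
I3  is:3  ro:4  ex:5  wr:11  — WAR R4: wait I2 read@10
I4  is:12  ro:13  ex:14  wr:15  — struct: LSU busy until I3 writes@11
I5  is:13  ro:14  ex:20  wr:21

I5 = (13, 14, 20, 21)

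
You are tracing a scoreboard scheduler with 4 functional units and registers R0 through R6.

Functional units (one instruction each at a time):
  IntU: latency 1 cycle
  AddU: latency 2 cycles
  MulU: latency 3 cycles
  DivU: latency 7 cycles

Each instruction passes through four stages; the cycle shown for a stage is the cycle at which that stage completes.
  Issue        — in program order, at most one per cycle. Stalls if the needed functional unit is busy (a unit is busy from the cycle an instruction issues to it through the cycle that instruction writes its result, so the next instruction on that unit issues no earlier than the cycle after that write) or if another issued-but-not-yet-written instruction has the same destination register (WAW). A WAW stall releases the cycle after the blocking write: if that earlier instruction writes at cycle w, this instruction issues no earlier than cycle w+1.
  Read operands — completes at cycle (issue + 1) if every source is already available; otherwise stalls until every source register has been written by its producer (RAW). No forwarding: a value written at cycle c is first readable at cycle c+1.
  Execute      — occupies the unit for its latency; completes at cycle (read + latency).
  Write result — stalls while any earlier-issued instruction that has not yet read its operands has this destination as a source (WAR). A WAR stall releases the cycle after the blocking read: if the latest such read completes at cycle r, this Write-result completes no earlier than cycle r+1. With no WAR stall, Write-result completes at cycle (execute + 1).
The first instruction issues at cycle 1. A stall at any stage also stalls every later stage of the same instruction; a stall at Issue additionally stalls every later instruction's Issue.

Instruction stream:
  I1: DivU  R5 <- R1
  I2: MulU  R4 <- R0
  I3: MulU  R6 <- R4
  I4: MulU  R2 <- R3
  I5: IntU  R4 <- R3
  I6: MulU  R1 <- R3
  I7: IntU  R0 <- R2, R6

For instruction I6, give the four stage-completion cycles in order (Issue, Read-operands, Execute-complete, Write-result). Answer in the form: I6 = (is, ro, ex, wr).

I6 = (20, 21, 24, 25)

I1  is:1  ro:2  ex:9  wr:10
I2  is:2  ro:3  ex:6  wr:7
I3  is:8  ro:9  ex:12  wr:13  — struct: MulU busy until I2 writes@7
I4  is:14  ro:15  ex:18  wr:19  — struct: MulU busy until I3 writes@13
I5  is:15  ro:16  ex:17  wr:18
I6  is:20  ro:21  ex:24  wr:25  — struct: MulU busy until I4 writes@19
I7  is:21  ro:22  ex:23  wr:24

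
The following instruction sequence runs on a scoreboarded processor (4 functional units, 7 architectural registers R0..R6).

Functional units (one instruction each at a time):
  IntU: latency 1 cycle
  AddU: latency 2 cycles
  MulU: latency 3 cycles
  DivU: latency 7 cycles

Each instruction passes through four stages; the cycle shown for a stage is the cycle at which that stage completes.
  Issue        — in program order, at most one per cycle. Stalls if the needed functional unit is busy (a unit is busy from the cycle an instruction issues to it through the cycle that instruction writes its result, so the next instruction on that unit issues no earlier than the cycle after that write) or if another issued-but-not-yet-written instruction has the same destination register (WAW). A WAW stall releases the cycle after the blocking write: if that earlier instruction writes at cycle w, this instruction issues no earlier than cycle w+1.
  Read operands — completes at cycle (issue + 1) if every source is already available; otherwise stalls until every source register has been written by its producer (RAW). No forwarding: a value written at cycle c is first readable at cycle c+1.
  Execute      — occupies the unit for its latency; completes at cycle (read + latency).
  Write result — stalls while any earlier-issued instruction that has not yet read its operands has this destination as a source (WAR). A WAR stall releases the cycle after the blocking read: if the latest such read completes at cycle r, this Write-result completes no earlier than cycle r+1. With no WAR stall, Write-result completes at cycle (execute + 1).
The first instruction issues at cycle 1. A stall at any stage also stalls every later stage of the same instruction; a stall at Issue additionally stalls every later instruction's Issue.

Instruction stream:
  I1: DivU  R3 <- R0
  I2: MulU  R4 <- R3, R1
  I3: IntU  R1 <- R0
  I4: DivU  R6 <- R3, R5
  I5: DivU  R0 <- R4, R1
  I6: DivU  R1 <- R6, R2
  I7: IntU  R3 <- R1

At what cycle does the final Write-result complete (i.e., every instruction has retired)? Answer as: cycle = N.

cycle = 43

t=1  issue I1 (DivU)
t=2  I1 read-ops · issue I2 (MulU)
t=3  issue I3 (IntU)
t=4  I3 read-ops
t=5  I3 finished on IntU
t=9  I1 finished on DivU
t=10  I1→R3
t=11  I2 read-ops · issue I4 (DivU)
t=12  I3→R1 · I4 read-ops
t=14  I2 finished on MulU
t=15  I2→R4
t=19  I4 finished on DivU
t=20  I4→R6
t=21  issue I5 (DivU)
t=22  I5 read-ops
t=29  I5 finished on DivU
t=30  I5→R0
t=31  issue I6 (DivU)
t=32  I6 read-ops · issue I7 (IntU)
t=39  I6 finished on DivU
t=40  I6→R1
t=41  I7 read-ops
t=42  I7 finished on IntU
t=43  I7→R3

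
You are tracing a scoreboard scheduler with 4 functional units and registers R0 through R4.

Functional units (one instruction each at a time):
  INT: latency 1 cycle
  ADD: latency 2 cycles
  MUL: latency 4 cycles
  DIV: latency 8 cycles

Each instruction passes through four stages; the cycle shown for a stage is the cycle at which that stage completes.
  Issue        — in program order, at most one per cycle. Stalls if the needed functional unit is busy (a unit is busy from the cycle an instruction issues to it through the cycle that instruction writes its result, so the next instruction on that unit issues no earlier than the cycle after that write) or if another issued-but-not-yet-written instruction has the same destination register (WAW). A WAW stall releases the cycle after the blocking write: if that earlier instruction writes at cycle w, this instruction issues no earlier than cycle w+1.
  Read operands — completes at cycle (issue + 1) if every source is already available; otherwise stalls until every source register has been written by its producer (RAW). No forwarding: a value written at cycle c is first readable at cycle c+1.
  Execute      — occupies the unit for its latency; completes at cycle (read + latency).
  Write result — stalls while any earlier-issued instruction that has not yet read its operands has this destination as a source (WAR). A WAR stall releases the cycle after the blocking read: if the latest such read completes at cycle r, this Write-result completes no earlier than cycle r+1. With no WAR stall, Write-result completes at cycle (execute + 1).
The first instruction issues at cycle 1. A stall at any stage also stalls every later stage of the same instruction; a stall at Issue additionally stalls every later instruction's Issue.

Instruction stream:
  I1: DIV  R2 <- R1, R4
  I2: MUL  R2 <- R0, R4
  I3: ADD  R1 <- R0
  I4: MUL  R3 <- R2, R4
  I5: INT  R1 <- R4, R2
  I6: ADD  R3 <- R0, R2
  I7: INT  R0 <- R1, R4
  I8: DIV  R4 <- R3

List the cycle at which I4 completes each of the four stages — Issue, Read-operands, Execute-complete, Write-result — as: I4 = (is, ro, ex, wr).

I4 = (19, 20, 24, 25)

I1  is:1  ro:2  ex:10  wr:11
I2  is:12  ro:13  ex:17  wr:18  — WAW R2: wait I1 write@11
I3  is:13  ro:14  ex:16  wr:17
I4  is:19  ro:20  ex:24  wr:25  — struct: MUL busy until I2 writes@18
I5  is:20  ro:21  ex:22  wr:23
I6  is:26  ro:27  ex:29  wr:30  — WAW R3: wait I4 write@25
I7  is:27  ro:28  ex:29  wr:30
I8  is:28  ro:31  ex:39  wr:40  — RAW R3: wait I6 write@30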